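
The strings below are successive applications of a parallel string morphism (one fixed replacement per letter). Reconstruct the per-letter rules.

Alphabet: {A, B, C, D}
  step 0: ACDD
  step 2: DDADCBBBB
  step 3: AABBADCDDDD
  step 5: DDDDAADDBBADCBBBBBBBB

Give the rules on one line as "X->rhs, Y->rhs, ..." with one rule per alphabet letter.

  step 2 ⇒ step 3: DDADCBBBB ⇒ A·A·BB·A·DC·D·D·D·D
    A ↦ BB
    B ↦ D
    C ↦ DC
    D ↦ A

A->BB, B->D, C->DC, D->A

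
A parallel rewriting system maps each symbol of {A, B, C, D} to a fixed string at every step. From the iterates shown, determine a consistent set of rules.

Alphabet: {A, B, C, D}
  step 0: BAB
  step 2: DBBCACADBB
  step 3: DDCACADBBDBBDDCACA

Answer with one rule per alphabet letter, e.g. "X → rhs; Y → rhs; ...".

A->BB, B->CA, C->D, D->DD

  step 2 ⇒ step 3: DBBCACADBB ⇒ DD·CA·CA·D·BB·D·BB·DD·CA·CA
    A ↦ BB
    B ↦ CA
    C ↦ D
    D ↦ DD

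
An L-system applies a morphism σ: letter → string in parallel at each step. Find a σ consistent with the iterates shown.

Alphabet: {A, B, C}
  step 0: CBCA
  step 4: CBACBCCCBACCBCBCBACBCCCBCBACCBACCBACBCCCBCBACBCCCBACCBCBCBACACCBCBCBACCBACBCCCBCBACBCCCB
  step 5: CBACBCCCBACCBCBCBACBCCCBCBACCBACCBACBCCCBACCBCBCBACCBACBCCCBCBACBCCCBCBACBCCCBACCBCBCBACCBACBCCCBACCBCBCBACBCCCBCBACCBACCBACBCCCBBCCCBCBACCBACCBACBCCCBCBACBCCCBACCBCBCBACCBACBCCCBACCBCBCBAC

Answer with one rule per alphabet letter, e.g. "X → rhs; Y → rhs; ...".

A->BCC, B->AC, C->CB

  step 4 ⇒ step 5: CBACBCCCBACCBCBCBACBCCCBCBACCBACCBACBCCCBCBACBCCCBACCBCBCBACACCBCBCBACCBACBCCCBCBACBCCCB ⇒ CB·AC·BCC·CB·AC·CB·CB·CB·AC·BCC·CB·CB·AC·CB·AC·CB·AC·BCC·CB·AC·CB·CB·CB·AC·CB·AC·BCC·CB·CB·AC·BCC·CB·CB·AC·BCC·CB·AC·CB·CB·CB·AC·CB·AC·BCC·CB·AC·CB·CB·CB·AC·BCC·CB·CB·AC·CB·AC·CB·AC·BCC·CB·BCC·CB·CB·AC·CB·AC·CB·AC·BCC·CB·CB·AC·BCC·CB·AC·CB·CB·CB·AC·CB·AC·BCC·CB·AC·CB·CB·CB·AC
    A ↦ BCC
    B ↦ AC
    C ↦ CB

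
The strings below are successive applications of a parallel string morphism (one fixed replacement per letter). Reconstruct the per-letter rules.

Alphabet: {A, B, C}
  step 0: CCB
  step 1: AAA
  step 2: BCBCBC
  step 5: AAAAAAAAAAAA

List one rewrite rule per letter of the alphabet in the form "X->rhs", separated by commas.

A->BC, B->A, C->A

  step 1 ⇒ step 2: AAA ⇒ BC·BC·BC
    A ↦ BC
  step 0 ⇒ step 1: CCB ⇒ A·A·A
    B ↦ A
  step 0 ⇒ step 1: CCB ⇒ A·A·A
    C ↦ A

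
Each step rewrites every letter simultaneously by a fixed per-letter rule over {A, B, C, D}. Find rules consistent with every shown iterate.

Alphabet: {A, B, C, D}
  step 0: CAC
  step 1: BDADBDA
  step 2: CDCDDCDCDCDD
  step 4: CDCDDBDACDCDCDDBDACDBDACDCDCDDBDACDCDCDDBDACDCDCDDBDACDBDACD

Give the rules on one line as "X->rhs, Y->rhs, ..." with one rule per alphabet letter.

  step 1 ⇒ step 2: BDADBDA ⇒ CD·CD·D·CD·CD·CD·D
    A ↦ D
    B ↦ CD
    D ↦ CD
  step 0 ⇒ step 1: CAC ⇒ BDA·D·BDA
    C ↦ BDA

A->D, B->CD, C->BDA, D->CD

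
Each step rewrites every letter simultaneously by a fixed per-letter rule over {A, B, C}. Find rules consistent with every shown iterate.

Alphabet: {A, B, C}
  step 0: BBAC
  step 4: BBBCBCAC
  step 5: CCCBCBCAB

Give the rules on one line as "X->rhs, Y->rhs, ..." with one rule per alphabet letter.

  step 4 ⇒ step 5: BBBCBCAC ⇒ C·C·C·B·C·B·CA·B
    A ↦ CA
    B ↦ C
    C ↦ B

A->CA, B->C, C->B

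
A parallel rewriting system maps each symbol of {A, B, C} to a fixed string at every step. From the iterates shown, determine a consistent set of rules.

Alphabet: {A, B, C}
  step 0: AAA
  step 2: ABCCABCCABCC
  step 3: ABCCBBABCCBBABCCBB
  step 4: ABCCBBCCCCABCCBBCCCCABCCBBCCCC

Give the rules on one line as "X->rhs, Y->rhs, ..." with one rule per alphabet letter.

A->AB, B->CC, C->B

  step 3 ⇒ step 4: ABCCBBABCCBBABCCBB ⇒ AB·CC·B·B·CC·CC·AB·CC·B·B·CC·CC·AB·CC·B·B·CC·CC
    A ↦ AB
    B ↦ CC
    C ↦ B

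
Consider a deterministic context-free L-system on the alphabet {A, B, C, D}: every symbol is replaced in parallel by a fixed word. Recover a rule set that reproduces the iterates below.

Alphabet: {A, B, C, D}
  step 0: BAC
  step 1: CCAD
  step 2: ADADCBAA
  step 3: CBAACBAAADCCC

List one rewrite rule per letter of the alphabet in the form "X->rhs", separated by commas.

A->C, B->C, C->AD, D->BAA

  step 2 ⇒ step 3: ADADCBAA ⇒ C·BAA·C·BAA·AD·C·C·C
    A ↦ C
    B ↦ C
    C ↦ AD
    D ↦ BAA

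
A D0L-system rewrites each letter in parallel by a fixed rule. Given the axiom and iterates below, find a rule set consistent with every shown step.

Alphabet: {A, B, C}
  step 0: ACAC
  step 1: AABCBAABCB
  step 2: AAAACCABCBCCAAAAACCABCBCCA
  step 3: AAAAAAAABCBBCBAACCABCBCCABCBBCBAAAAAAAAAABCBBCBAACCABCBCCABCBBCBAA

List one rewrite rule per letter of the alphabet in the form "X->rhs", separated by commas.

  step 2 ⇒ step 3: AAAACCABCBCCAAAAACCABCBCCA ⇒ AA·AA·AA·AA·BCB·BCB·AA·CCA·BCB·CCA·BCB·BCB·AA·AA·AA·AA·AA·BCB·BCB·AA·CCA·BCB·CCA·BCB·BCB·AA
    A ↦ AA
    B ↦ CCA
    C ↦ BCB

A->AA, B->CCA, C->BCB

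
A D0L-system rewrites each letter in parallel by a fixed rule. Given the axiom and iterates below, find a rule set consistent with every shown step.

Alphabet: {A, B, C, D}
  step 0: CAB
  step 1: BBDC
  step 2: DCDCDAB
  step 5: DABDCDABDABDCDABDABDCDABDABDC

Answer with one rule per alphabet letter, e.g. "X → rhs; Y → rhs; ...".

  step 1 ⇒ step 2: BBDC ⇒ DC·DC·DA·B
    B ↦ DC
    C ↦ B
    D ↦ DA
  step 0 ⇒ step 1: CAB ⇒ B·B·DC
    A ↦ B

A->B, B->DC, C->B, D->DA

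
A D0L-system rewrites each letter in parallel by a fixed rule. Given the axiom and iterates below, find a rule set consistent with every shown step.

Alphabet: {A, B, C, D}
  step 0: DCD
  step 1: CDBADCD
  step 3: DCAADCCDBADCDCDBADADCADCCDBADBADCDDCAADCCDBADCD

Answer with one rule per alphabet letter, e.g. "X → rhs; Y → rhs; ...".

  step 0 ⇒ step 1: DCD ⇒ CD·BAD·CD
    C ↦ BAD
    D ↦ CD
    A ↦ ADC  (constrained at step 1)
    B ↦ DCA  (constrained at step 1)

A->ADC, B->DCA, C->BAD, D->CD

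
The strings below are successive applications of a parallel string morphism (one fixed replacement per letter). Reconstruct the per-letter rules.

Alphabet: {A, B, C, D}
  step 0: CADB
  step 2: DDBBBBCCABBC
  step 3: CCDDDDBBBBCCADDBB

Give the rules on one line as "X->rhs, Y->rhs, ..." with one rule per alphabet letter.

  step 2 ⇒ step 3: DDBBBBCCABBC ⇒ C·C·D·D·D·D·BB·BB·CCA·D·D·BB
    A ↦ CCA
    B ↦ D
    C ↦ BB
    D ↦ C

A->CCA, B->D, C->BB, D->C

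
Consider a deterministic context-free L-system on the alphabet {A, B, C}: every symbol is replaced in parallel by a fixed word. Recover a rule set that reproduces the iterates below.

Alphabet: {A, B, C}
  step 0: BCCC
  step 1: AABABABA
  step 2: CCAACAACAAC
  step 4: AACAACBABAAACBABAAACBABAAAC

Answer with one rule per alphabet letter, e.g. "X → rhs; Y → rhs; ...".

A->C, B->AA, C->BA

  step 1 ⇒ step 2: AABABABA ⇒ C·C·AA·C·AA·C·AA·C
    A ↦ C
    B ↦ AA
  step 0 ⇒ step 1: BCCC ⇒ AA·BA·BA·BA
    C ↦ BA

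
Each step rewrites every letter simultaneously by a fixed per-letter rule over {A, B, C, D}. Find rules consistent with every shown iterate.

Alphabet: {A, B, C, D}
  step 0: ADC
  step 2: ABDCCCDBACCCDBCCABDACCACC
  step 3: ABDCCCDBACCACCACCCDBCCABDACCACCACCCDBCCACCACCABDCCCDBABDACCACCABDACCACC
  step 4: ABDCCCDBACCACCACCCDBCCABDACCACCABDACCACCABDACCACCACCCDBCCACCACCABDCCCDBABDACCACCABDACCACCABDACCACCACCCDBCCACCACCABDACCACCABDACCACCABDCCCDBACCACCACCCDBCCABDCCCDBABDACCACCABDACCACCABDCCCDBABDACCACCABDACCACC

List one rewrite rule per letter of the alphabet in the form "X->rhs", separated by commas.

  step 3 ⇒ step 4: ABDCCCDBACCACCACCCDBCCABDACCACCACCCDBCCACCACCABDCCCDBABDACCACCABDACCACC ⇒ ABD·CC·CDB·ACC·ACC·ACC·CDB·CC·ABD·ACC·ACC·ABD·ACC·ACC·ABD·ACC·ACC·ACC·CDB·CC·ACC·ACC·ABD·CC·CDB·ABD·ACC·ACC·ABD·ACC·ACC·ABD·ACC·ACC·ACC·CDB·CC·ACC·ACC·ABD·ACC·ACC·ABD·ACC·ACC·ABD·CC·CDB·ACC·ACC·ACC·CDB·CC·ABD·CC·CDB·ABD·ACC·ACC·ABD·ACC·ACC·ABD·CC·CDB·ABD·ACC·ACC·ABD·ACC·ACC
    A ↦ ABD
    B ↦ CC
    C ↦ ACC
    D ↦ CDB

A->ABD, B->CC, C->ACC, D->CDB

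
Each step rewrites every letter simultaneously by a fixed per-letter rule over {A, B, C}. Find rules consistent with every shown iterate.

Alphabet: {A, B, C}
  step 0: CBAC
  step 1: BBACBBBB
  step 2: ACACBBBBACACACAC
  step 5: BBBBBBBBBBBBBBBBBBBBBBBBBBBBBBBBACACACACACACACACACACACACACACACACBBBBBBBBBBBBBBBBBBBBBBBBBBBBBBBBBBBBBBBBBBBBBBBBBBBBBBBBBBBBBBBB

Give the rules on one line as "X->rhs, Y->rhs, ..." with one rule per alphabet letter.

A->BB, B->AC, C->BB

  step 1 ⇒ step 2: BBACBBBB ⇒ AC·AC·BB·BB·AC·AC·AC·AC
    A ↦ BB
    B ↦ AC
    C ↦ BB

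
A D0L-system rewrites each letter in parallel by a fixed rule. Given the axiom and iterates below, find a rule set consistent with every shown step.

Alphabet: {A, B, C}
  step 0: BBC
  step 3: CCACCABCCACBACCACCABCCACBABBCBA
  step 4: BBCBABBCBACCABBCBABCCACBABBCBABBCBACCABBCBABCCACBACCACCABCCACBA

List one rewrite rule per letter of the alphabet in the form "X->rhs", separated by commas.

A->CBA, B->CCA, C->B

  step 3 ⇒ step 4: CCACCABCCACBACCACCABCCACBABBCBA ⇒ B·B·CBA·B·B·CBA·CCA·B·B·CBA·B·CCA·CBA·B·B·CBA·B·B·CBA·CCA·B·B·CBA·B·CCA·CBA·CCA·CCA·B·CCA·CBA
    A ↦ CBA
    B ↦ CCA
    C ↦ B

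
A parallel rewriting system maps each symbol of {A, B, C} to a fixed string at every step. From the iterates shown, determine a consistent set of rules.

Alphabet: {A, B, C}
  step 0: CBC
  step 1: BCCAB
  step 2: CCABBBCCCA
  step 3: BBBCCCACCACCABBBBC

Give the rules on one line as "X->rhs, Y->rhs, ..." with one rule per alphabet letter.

  step 2 ⇒ step 3: CCABBBCCCA ⇒ B·B·BC·CCA·CCA·CCA·B·B·B·BC
    A ↦ BC
    B ↦ CCA
    C ↦ B

A->BC, B->CCA, C->B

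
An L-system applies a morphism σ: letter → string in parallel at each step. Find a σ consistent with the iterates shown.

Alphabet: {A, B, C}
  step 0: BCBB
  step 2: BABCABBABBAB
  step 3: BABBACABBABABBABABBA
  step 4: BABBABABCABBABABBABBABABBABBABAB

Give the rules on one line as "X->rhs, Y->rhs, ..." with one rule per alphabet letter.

A->B, B->BA, C->CA

  step 3 ⇒ step 4: BABBACABBABABBABABBA ⇒ BA·B·BA·BA·B·CA·B·BA·BA·B·BA·B·BA·BA·B·BA·B·BA·BA·B
    A ↦ B
    B ↦ BA
    C ↦ CA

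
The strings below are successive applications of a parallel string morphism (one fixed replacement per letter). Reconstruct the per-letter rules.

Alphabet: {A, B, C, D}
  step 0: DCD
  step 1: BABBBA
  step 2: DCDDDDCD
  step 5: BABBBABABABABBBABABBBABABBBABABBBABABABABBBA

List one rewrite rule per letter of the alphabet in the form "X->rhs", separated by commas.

A->CD, B->D, C->BB, D->BA

  step 1 ⇒ step 2: BABBBA ⇒ D·CD·D·D·D·CD
    A ↦ CD
    B ↦ D
  step 0 ⇒ step 1: DCD ⇒ BA·BB·BA
    C ↦ BB
  step 0 ⇒ step 1: DCD ⇒ BA·BB·BA
    D ↦ BA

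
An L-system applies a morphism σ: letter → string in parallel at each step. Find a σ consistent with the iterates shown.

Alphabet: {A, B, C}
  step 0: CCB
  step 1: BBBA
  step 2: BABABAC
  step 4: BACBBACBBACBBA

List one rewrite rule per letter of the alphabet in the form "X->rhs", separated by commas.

A->C, B->BA, C->B

  step 1 ⇒ step 2: BBBA ⇒ BA·BA·BA·C
    A ↦ C
    B ↦ BA
  step 0 ⇒ step 1: CCB ⇒ B·B·BA
    C ↦ B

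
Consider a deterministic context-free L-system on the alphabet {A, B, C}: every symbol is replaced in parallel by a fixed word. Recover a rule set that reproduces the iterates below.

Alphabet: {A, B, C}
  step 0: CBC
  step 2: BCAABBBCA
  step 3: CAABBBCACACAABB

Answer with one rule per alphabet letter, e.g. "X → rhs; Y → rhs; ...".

  step 2 ⇒ step 3: BCAABBBCA ⇒ CA·AB·B·B·CA·CA·CA·AB·B
    A ↦ B
    B ↦ CA
    C ↦ AB

A->B, B->CA, C->AB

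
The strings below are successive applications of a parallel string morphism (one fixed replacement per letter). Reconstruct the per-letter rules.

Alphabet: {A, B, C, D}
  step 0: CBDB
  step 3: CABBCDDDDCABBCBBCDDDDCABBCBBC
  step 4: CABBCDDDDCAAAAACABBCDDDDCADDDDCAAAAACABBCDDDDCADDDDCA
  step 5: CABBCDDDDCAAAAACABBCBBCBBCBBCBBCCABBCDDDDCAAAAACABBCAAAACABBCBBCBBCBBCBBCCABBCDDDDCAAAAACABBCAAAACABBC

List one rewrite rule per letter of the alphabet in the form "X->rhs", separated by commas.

  step 4 ⇒ step 5: CABBCDDDDCAAAAACABBCDDDDCADDDDCAAAAACABBCDDDDCADDDDCA ⇒ CA·BBC·DD·DD·CA·A·A·A·A·CA·BBC·BBC·BBC·BBC·BBC·CA·BBC·DD·DD·CA·A·A·A·A·CA·BBC·A·A·A·A·CA·BBC·BBC·BBC·BBC·BBC·CA·BBC·DD·DD·CA·A·A·A·A·CA·BBC·A·A·A·A·CA·BBC
    A ↦ BBC
    B ↦ DD
    C ↦ CA
    D ↦ A

A->BBC, B->DD, C->CA, D->A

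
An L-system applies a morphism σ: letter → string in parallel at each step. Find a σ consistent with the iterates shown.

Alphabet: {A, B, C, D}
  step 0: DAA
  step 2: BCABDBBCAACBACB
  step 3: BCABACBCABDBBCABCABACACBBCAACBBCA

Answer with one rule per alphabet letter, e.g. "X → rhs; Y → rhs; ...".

  step 2 ⇒ step 3: BCABDBBCAACBACB ⇒ BCA·B·AC·BCA·BDB·BCA·BCA·B·AC·AC·B·BCA·AC·B·BCA
    A ↦ AC
    B ↦ BCA
    C ↦ B
    D ↦ BDB

A->AC, B->BCA, C->B, D->BDB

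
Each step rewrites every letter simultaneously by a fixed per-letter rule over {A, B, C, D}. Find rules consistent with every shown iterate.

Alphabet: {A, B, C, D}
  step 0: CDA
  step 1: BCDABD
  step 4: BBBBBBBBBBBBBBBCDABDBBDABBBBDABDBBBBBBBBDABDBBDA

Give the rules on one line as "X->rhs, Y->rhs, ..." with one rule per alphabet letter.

  step 0 ⇒ step 1: CDA ⇒ BC·DA·BD
    A ↦ BD
    C ↦ BC
    D ↦ DA
    B ↦ BB  (constrained at step 1)

A->BD, B->BB, C->BC, D->DA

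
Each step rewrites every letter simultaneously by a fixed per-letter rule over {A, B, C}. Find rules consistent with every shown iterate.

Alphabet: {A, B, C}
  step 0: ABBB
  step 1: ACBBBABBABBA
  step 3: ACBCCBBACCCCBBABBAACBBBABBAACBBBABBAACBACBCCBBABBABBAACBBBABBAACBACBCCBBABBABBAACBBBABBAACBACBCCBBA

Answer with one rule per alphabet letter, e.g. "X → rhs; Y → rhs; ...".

  step 0 ⇒ step 1: ABBB ⇒ ACB·BBA·BBA·BBA
    A ↦ ACB
    B ↦ BBA
    C ↦ CC  (constrained at step 1)

A->ACB, B->BBA, C->CC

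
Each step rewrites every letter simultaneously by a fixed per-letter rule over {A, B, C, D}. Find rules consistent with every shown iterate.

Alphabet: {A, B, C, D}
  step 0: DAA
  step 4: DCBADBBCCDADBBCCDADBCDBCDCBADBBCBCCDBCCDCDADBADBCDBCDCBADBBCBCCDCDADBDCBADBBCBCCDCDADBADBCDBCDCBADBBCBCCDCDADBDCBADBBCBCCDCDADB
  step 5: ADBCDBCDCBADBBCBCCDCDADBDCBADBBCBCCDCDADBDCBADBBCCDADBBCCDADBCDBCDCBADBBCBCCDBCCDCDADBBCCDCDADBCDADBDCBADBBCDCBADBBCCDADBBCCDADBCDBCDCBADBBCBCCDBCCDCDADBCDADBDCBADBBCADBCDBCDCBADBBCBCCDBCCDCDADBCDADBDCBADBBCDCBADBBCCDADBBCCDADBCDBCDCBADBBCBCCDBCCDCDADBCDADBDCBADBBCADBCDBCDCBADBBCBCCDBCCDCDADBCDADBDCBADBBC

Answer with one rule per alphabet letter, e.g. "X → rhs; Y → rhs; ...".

  step 4 ⇒ step 5: DCBADBBCCDADBBCCDADBCDBCDCBADBBCBCCDBCCDCDADBADBCDBCDCBADBBCBCCDCDADBDCBADBBCBCCDCDADBADBCDBCDCBADBBCBCCDCDADBDCBADBBCBCCDCDADB ⇒ ADB·CD·BC·DCB·ADB·BC·BC·CD·CD·ADB·DCB·ADB·BC·BC·CD·CD·ADB·DCB·ADB·BC·CD·ADB·BC·CD·ADB·CD·BC·DCB·ADB·BC·BC·CD·BC·CD·CD·ADB·BC·CD·CD·ADB·CD·ADB·DCB·ADB·BC·DCB·ADB·BC·CD·ADB·BC·CD·ADB·CD·BC·DCB·ADB·BC·BC·CD·BC·CD·CD·ADB·CD·ADB·DCB·ADB·BC·ADB·CD·BC·DCB·ADB·BC·BC·CD·BC·CD·CD·ADB·CD·ADB·DCB·ADB·BC·DCB·ADB·BC·CD·ADB·BC·CD·ADB·CD·BC·DCB·ADB·BC·BC·CD·BC·CD·CD·ADB·CD·ADB·DCB·ADB·BC·ADB·CD·BC·DCB·ADB·BC·BC·CD·BC·CD·CD·ADB·CD·ADB·DCB·ADB·BC
    A ↦ DCB
    B ↦ BC
    C ↦ CD
    D ↦ ADB

A->DCB, B->BC, C->CD, D->ADB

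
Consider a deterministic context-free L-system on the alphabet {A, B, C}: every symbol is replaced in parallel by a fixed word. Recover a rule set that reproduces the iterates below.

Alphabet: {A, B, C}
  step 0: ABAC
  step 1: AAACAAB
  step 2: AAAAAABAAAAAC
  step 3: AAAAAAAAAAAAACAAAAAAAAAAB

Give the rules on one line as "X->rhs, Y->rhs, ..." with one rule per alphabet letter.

A->AA, B->AC, C->B

  step 2 ⇒ step 3: AAAAAABAAAAAC ⇒ AA·AA·AA·AA·AA·AA·AC·AA·AA·AA·AA·AA·B
    A ↦ AA
    B ↦ AC
    C ↦ B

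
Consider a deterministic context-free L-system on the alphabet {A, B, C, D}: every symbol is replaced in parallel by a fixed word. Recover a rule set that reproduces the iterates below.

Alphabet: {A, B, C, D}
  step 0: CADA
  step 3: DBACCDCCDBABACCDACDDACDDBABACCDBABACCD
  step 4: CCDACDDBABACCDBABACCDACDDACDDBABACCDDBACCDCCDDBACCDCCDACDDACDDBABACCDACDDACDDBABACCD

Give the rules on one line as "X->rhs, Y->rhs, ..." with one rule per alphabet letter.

  step 3 ⇒ step 4: DBACCDCCDBABACCDACDDACDDBABACCDBABACCD ⇒ CCD·ACD·D·BA·BA·CCD·BA·BA·CCD·ACD·D·ACD·D·BA·BA·CCD·D·BA·CCD·CCD·D·BA·CCD·CCD·ACD·D·ACD·D·BA·BA·CCD·ACD·D·ACD·D·BA·BA·CCD
    A ↦ D
    B ↦ ACD
    C ↦ BA
    D ↦ CCD

A->D, B->ACD, C->BA, D->CCD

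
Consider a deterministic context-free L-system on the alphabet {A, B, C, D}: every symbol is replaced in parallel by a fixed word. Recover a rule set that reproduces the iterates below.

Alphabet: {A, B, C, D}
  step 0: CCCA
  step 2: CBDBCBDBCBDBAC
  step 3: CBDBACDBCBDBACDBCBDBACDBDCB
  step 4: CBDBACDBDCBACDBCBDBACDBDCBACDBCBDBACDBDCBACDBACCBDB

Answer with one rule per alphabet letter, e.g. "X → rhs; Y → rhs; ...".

  step 3 ⇒ step 4: CBDBACDBCBDBACDBCBDBACDBDCB ⇒ CB·DB·AC·DB·D·CB·AC·DB·CB·DB·AC·DB·D·CB·AC·DB·CB·DB·AC·DB·D·CB·AC·DB·AC·CB·DB
    A ↦ D
    B ↦ DB
    C ↦ CB
    D ↦ AC

A->D, B->DB, C->CB, D->AC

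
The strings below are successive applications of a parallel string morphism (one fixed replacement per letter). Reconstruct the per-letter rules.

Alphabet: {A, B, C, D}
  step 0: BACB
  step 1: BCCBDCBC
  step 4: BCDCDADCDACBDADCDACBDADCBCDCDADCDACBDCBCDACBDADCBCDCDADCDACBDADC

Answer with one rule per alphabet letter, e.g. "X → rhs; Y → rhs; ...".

A->CB, B->BC, C->DC, D->DA

  step 0 ⇒ step 1: BACB ⇒ BC·CB·DC·BC
    A ↦ CB
    B ↦ BC
    C ↦ DC
    D ↦ DA  (constrained at step 1)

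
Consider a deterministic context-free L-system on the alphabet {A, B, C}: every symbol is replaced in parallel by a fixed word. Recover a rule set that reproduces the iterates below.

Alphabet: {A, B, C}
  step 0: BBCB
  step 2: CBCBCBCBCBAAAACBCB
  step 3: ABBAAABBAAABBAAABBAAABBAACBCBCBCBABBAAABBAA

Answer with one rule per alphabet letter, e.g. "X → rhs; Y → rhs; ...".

  step 2 ⇒ step 3: CBCBCBCBCBAAAACBCB ⇒ ABB·AA·ABB·AA·ABB·AA·ABB·AA·ABB·AA·CB·CB·CB·CB·ABB·AA·ABB·AA
    A ↦ CB
    B ↦ AA
    C ↦ ABB

A->CB, B->AA, C->ABB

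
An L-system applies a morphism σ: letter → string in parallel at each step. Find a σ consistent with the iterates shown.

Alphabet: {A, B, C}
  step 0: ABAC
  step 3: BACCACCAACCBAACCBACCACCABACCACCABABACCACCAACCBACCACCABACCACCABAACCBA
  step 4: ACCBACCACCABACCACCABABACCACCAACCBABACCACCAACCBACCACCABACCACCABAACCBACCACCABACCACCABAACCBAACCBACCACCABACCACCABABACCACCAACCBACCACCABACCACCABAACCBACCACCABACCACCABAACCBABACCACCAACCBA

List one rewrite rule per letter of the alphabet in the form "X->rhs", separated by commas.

  step 3 ⇒ step 4: BACCACCAACCBAACCBACCACCABACCACCABABACCACCAACCBACCACCABACCACCABAACCBA ⇒ ACC·BA·CCA·CCA·BA·CCA·CCA·BA·BA·CCA·CCA·ACC·BA·BA·CCA·CCA·ACC·BA·CCA·CCA·BA·CCA·CCA·BA·ACC·BA·CCA·CCA·BA·CCA·CCA·BA·ACC·BA·ACC·BA·CCA·CCA·BA·CCA·CCA·BA·BA·CCA·CCA·ACC·BA·CCA·CCA·BA·CCA·CCA·BA·ACC·BA·CCA·CCA·BA·CCA·CCA·BA·ACC·BA·BA·CCA·CCA·ACC·BA
    A ↦ BA
    B ↦ ACC
    C ↦ CCA

A->BA, B->ACC, C->CCA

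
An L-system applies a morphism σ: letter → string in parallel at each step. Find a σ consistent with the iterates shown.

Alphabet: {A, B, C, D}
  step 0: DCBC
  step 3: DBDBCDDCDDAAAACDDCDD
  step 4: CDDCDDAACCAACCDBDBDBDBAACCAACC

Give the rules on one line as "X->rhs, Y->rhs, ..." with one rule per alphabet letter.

A->DB, B->DD, C->AA, D->C

  step 3 ⇒ step 4: DBDBCDDCDDAAAACDDCDD ⇒ C·DD·C·DD·AA·C·C·AA·C·C·DB·DB·DB·DB·AA·C·C·AA·C·C
    A ↦ DB
    B ↦ DD
    C ↦ AA
    D ↦ C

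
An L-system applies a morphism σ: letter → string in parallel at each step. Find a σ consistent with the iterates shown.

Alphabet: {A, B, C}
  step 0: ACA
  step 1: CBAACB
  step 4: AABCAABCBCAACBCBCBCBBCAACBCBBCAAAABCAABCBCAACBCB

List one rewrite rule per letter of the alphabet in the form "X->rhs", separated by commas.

  step 0 ⇒ step 1: ACA ⇒ CB·AA·CB
    A ↦ CB
    C ↦ AA
    B ↦ BC  (constrained at step 1)

A->CB, B->BC, C->AA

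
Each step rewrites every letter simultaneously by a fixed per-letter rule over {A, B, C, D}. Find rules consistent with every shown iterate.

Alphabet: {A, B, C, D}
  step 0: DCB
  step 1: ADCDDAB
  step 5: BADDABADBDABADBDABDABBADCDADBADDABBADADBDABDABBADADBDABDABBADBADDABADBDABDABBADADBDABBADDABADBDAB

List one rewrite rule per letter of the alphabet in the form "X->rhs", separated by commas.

  step 0 ⇒ step 1: DCB ⇒ AD·CD·DAB
    B ↦ DAB
    C ↦ CD
    D ↦ AD
    A ↦ B  (constrained at step 1)

A->B, B->DAB, C->CD, D->AD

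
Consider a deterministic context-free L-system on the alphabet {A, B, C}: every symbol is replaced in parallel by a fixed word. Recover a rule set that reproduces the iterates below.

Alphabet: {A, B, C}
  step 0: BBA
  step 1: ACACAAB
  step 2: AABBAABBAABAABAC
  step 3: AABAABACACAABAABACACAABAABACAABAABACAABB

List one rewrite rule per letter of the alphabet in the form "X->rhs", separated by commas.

A->AAB, B->AC, C->B

  step 2 ⇒ step 3: AABBAABBAABAABAC ⇒ AAB·AAB·AC·AC·AAB·AAB·AC·AC·AAB·AAB·AC·AAB·AAB·AC·AAB·B
    A ↦ AAB
    B ↦ AC
    C ↦ B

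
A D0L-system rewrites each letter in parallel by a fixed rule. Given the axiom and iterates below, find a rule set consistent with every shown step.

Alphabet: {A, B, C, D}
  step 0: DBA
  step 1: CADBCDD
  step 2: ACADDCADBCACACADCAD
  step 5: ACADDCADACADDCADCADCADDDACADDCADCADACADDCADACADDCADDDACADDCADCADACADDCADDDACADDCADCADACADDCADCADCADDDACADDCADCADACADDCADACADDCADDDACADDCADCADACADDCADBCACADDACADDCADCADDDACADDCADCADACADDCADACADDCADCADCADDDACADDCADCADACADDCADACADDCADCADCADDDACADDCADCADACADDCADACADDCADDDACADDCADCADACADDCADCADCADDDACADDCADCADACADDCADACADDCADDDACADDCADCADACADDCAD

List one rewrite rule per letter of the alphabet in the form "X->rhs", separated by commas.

  step 1 ⇒ step 2: CADBCDD ⇒ ACA·DD·CAD·BC·ACA·CAD·CAD
    A ↦ DD
    B ↦ BC
    C ↦ ACA
    D ↦ CAD

A->DD, B->BC, C->ACA, D->CAD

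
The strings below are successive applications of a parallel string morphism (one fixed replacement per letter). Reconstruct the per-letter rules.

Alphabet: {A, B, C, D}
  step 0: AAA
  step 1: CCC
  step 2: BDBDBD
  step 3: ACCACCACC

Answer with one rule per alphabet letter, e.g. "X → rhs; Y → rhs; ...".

  step 2 ⇒ step 3: BDBDBD ⇒ AC·C·AC·C·AC·C
    B ↦ AC
    D ↦ C
  step 0 ⇒ step 1: AAA ⇒ C·C·C
    A ↦ C
  step 1 ⇒ step 2: CCC ⇒ BD·BD·BD
    C ↦ BD

A->C, B->AC, C->BD, D->C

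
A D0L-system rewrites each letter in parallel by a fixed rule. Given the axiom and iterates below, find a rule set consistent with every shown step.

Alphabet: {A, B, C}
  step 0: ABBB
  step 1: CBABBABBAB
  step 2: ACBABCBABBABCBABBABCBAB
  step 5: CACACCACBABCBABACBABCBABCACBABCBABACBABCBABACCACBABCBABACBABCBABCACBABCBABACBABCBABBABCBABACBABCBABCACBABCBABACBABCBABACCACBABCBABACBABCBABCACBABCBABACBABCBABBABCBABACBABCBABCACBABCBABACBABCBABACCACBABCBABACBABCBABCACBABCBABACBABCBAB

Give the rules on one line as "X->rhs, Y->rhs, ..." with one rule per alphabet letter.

  step 1 ⇒ step 2: CBABBABBAB ⇒ AC·BAB·C·BAB·BAB·C·BAB·BAB·C·BAB
    A ↦ C
    B ↦ BAB
    C ↦ AC

A->C, B->BAB, C->AC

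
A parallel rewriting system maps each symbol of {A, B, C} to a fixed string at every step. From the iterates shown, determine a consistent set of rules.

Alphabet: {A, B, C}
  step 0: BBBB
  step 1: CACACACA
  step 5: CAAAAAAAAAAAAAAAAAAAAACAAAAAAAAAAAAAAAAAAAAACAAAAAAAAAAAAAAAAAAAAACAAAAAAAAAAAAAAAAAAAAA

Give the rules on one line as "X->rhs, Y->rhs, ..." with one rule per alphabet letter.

  step 0 ⇒ step 1: BBBB ⇒ CA·CA·CA·CA
    B ↦ CA
    A ↦ AA  (constrained at step 1)
    C ↦ B  (constrained at step 1)

A->AA, B->CA, C->B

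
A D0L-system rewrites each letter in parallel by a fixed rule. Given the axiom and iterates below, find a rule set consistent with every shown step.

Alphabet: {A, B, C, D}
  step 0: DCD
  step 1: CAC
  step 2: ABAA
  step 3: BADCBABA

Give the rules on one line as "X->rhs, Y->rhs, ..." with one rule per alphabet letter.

A->BA, B->DC, C->A, D->C

  step 2 ⇒ step 3: ABAA ⇒ BA·DC·BA·BA
    A ↦ BA
    B ↦ DC
  step 0 ⇒ step 1: DCD ⇒ C·A·C
    C ↦ A
  step 0 ⇒ step 1: DCD ⇒ C·A·C
    D ↦ C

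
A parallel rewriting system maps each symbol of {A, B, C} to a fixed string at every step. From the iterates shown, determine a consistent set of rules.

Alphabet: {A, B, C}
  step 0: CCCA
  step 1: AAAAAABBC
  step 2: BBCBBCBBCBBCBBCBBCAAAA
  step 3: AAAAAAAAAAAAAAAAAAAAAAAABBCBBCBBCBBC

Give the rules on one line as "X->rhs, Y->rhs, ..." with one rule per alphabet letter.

  step 2 ⇒ step 3: BBCBBCBBCBBCBBCBBCAAAA ⇒ A·A·AA·A·A·AA·A·A·AA·A·A·AA·A·A·AA·A·A·AA·BBC·BBC·BBC·BBC
    A ↦ BBC
    B ↦ A
    C ↦ AA

A->BBC, B->A, C->AA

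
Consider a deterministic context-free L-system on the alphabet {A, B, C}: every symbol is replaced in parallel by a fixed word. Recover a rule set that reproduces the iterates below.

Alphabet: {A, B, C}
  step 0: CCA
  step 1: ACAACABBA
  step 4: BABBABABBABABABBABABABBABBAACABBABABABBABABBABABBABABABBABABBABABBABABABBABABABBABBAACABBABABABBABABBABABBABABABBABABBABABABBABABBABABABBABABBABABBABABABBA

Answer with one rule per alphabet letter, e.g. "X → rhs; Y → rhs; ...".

A->BBA, B->BA, C->ACA

  step 0 ⇒ step 1: CCA ⇒ ACA·ACA·BBA
    A ↦ BBA
    C ↦ ACA
    B ↦ BA  (constrained at step 1)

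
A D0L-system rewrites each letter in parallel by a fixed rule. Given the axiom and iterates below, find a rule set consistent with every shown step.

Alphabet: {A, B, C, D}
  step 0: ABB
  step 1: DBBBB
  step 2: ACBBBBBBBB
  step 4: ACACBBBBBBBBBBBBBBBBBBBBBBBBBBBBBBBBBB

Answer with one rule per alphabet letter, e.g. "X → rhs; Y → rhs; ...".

  step 1 ⇒ step 2: DBBBB ⇒ AC·BB·BB·BB·BB
    B ↦ BB
    D ↦ AC
  step 0 ⇒ step 1: ABB ⇒ D·BB·BB
    A ↦ D
    C ↦ DB  (constrained at step 2)

A->D, B->BB, C->DB, D->AC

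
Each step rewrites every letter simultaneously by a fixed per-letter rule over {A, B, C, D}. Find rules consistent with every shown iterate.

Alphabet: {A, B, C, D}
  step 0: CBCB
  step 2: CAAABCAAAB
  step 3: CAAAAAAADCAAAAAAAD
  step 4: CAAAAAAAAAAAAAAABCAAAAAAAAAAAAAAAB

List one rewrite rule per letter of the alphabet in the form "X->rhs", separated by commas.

A->AA, B->D, C->CA, D->B

  step 3 ⇒ step 4: CAAAAAAADCAAAAAAAD ⇒ CA·AA·AA·AA·AA·AA·AA·AA·B·CA·AA·AA·AA·AA·AA·AA·AA·B
    A ↦ AA
    C ↦ CA
    D ↦ B
  step 2 ⇒ step 3: CAAABCAAAB ⇒ CA·AA·AA·AA·D·CA·AA·AA·AA·D
    B ↦ D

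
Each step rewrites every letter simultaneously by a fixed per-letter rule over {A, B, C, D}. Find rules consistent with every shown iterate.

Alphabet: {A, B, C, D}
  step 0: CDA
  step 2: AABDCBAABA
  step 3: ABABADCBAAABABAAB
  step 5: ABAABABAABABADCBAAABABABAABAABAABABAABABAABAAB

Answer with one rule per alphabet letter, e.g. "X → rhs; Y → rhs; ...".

A->AB, B->A, C->BA, D->DC

  step 2 ⇒ step 3: AABDCBAABA ⇒ AB·AB·A·DC·BA·A·AB·AB·A·AB
    A ↦ AB
    B ↦ A
    C ↦ BA
    D ↦ DC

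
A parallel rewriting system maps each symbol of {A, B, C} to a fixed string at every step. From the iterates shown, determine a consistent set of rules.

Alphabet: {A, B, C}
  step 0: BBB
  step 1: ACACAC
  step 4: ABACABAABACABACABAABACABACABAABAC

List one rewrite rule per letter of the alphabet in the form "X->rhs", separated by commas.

  step 0 ⇒ step 1: BBB ⇒ AC·AC·AC
    B ↦ AC
    A ↦ AB  (constrained at step 1)
    C ↦ A  (constrained at step 1)

A->AB, B->AC, C->A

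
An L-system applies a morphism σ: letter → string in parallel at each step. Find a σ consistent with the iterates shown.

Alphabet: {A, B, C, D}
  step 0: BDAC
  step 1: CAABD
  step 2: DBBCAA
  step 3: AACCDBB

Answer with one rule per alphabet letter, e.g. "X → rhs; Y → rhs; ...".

A->B, B->C, C->D, D->AA

  step 2 ⇒ step 3: DBBCAA ⇒ AA·C·C·D·B·B
    A ↦ B
    B ↦ C
    C ↦ D
    D ↦ AA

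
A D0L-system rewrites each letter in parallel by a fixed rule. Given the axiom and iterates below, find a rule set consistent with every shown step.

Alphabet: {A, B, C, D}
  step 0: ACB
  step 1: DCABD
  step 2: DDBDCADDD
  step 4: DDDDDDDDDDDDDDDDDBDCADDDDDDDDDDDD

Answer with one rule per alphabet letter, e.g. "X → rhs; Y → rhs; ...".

A->DCA, B->D, C->B, D->DD

  step 1 ⇒ step 2: DCABD ⇒ DD·B·DCA·D·DD
    A ↦ DCA
    B ↦ D
    C ↦ B
    D ↦ DD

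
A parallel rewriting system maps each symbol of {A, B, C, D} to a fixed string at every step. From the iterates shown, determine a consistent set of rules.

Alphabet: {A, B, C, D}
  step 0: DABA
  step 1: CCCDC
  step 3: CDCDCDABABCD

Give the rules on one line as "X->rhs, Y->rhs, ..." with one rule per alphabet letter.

  step 0 ⇒ step 1: DABA ⇒ CC·C·D·C
    A ↦ C
    B ↦ D
    D ↦ CC
    C ↦ AB  (constrained at step 1)

A->C, B->D, C->AB, D->CC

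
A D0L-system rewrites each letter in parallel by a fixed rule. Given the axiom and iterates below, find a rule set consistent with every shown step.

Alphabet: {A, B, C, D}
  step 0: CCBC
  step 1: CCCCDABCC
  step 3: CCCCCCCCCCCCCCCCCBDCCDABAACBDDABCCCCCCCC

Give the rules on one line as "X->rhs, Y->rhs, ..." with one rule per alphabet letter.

A->CBD, B->DAB, C->CC, D->A

  step 0 ⇒ step 1: CCBC ⇒ CC·CC·DAB·CC
    B ↦ DAB
    C ↦ CC
    A ↦ CBD  (constrained at step 1)
    D ↦ A  (constrained at step 1)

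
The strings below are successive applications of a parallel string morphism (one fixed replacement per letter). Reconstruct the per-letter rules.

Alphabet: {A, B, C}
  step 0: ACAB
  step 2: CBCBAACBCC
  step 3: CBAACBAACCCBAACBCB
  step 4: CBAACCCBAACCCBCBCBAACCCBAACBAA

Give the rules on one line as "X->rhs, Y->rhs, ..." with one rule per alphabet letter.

A->C, B->AA, C->CB

  step 3 ⇒ step 4: CBAACBAACCCBAACBCB ⇒ CB·AA·C·C·CB·AA·C·C·CB·CB·CB·AA·C·C·CB·AA·CB·AA
    A ↦ C
    B ↦ AA
    C ↦ CB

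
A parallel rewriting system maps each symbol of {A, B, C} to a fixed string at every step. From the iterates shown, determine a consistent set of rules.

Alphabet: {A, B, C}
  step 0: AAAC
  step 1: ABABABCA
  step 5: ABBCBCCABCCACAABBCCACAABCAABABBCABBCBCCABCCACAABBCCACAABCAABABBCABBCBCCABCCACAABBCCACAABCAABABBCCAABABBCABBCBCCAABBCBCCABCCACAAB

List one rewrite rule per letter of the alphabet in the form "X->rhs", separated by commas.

A->AB, B->BC, C->CA

  step 0 ⇒ step 1: AAAC ⇒ AB·AB·AB·CA
    A ↦ AB
    C ↦ CA
    B ↦ BC  (constrained at step 1)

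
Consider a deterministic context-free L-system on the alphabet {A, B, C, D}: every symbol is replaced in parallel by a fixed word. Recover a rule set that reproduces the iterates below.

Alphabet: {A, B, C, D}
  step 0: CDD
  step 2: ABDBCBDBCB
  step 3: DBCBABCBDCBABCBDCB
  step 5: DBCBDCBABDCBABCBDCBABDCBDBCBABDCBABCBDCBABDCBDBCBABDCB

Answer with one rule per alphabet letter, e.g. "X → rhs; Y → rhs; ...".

  step 2 ⇒ step 3: ABDBCBDBCB ⇒ DB·CB·AB·CB·D·CB·AB·CB·D·CB
    A ↦ DB
    B ↦ CB
    C ↦ D
    D ↦ AB

A->DB, B->CB, C->D, D->AB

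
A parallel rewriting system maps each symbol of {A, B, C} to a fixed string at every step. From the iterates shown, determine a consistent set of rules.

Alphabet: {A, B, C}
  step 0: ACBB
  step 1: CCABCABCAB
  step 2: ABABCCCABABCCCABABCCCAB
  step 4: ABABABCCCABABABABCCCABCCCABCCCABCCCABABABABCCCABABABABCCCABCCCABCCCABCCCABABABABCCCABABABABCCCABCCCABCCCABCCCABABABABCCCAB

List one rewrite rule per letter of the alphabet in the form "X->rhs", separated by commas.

  step 1 ⇒ step 2: CCABCABCAB ⇒ AB·AB·CC·CAB·AB·CC·CAB·AB·CC·CAB
    A ↦ CC
    B ↦ CAB
    C ↦ AB

A->CC, B->CAB, C->AB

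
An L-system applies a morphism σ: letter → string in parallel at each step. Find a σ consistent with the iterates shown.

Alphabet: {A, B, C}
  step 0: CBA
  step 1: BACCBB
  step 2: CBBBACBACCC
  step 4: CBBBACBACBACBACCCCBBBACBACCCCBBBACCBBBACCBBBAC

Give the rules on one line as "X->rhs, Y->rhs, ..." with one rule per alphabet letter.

A->BB, B->C, C->BAC

  step 1 ⇒ step 2: BACCBB ⇒ C·BB·BAC·BAC·C·C
    A ↦ BB
    B ↦ C
    C ↦ BAC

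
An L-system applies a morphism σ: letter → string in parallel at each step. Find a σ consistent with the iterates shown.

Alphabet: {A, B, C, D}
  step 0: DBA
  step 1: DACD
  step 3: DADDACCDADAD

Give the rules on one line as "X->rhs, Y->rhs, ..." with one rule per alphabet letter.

A->D, B->C, C->BBD, D->DA

  step 0 ⇒ step 1: DBA ⇒ DA·C·D
    A ↦ D
    B ↦ C
    D ↦ DA
    C ↦ BBD  (constrained at step 1)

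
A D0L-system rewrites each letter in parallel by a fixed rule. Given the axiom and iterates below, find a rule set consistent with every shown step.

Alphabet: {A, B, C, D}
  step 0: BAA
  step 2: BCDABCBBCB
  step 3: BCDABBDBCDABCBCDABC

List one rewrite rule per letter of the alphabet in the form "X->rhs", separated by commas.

A->BD, B->BC, C->DA, D->B

  step 2 ⇒ step 3: BCDABCBBCB ⇒ BC·DA·B·BD·BC·DA·BC·BC·DA·BC
    A ↦ BD
    B ↦ BC
    C ↦ DA
    D ↦ B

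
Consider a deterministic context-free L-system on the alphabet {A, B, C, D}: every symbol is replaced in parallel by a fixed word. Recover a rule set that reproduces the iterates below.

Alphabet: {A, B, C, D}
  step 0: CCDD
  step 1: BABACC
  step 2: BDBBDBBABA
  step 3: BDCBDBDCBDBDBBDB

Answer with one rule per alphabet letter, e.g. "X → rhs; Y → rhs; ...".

A->B, B->BD, C->BA, D->C

  step 2 ⇒ step 3: BDBBDBBABA ⇒ BD·C·BD·BD·C·BD·BD·B·BD·B
    A ↦ B
    B ↦ BD
    D ↦ C
  step 0 ⇒ step 1: CCDD ⇒ BA·BA·C·C
    C ↦ BA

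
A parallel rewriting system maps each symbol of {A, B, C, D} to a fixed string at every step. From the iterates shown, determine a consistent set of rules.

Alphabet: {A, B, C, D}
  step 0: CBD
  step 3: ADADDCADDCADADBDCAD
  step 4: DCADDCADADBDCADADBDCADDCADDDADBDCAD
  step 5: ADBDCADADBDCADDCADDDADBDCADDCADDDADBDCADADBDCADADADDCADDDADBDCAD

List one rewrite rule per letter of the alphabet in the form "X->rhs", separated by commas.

  step 4 ⇒ step 5: DCADDCADADBDCADADBDCADDCADDDADBDCAD ⇒ AD·B·DC·AD·AD·B·DC·AD·DC·AD·DD·AD·B·DC·AD·DC·AD·DD·AD·B·DC·AD·AD·B·DC·AD·AD·AD·DC·AD·DD·AD·B·DC·AD
    A ↦ DC
    B ↦ DD
    C ↦ B
    D ↦ AD

A->DC, B->DD, C->B, D->AD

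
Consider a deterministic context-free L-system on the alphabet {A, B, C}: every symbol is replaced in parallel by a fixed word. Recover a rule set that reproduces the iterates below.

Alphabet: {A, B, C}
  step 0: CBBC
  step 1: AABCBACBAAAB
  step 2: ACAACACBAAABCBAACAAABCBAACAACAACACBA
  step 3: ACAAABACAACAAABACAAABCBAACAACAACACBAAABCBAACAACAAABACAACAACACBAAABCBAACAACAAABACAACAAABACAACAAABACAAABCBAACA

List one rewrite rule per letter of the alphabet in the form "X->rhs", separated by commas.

A->ACA, B->CBA, C->AAB

  step 2 ⇒ step 3: ACAACACBAAABCBAACAAABCBAACAACAACACBA ⇒ ACA·AAB·ACA·ACA·AAB·ACA·AAB·CBA·ACA·ACA·ACA·CBA·AAB·CBA·ACA·ACA·AAB·ACA·ACA·ACA·CBA·AAB·CBA·ACA·ACA·AAB·ACA·ACA·AAB·ACA·ACA·AAB·ACA·AAB·CBA·ACA
    A ↦ ACA
    B ↦ CBA
    C ↦ AAB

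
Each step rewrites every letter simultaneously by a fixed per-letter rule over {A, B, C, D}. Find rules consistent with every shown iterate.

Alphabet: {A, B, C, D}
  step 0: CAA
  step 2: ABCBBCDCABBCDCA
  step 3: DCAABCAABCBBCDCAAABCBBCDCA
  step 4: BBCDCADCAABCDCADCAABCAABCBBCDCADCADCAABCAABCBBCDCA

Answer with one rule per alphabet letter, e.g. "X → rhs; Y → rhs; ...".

  step 3 ⇒ step 4: DCAABCAABCBBCDCAAABCBBCDCA ⇒ B·BC·DCA·DCA·A·BC·DCA·DCA·A·BC·A·A·BC·B·BC·DCA·DCA·DCA·A·BC·A·A·BC·B·BC·DCA
    A ↦ DCA
    B ↦ A
    C ↦ BC
    D ↦ B

A->DCA, B->A, C->BC, D->B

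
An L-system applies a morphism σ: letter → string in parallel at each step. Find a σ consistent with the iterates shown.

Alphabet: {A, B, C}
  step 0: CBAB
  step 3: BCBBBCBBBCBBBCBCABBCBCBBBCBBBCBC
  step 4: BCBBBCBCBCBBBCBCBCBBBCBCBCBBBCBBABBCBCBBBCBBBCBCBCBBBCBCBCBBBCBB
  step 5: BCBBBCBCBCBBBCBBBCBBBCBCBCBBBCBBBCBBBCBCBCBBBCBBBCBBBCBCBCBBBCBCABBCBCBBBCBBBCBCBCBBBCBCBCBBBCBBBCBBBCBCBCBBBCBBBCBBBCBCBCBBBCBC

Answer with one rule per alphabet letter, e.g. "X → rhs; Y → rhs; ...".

A->AB, B->BC, C->BB

  step 4 ⇒ step 5: BCBBBCBCBCBBBCBCBCBBBCBCBCBBBCBBABBCBCBBBCBBBCBCBCBBBCBCBCBBBCBB ⇒ BC·BB·BC·BC·BC·BB·BC·BB·BC·BB·BC·BC·BC·BB·BC·BB·BC·BB·BC·BC·BC·BB·BC·BB·BC·BB·BC·BC·BC·BB·BC·BC·AB·BC·BC·BB·BC·BB·BC·BC·BC·BB·BC·BC·BC·BB·BC·BB·BC·BB·BC·BC·BC·BB·BC·BB·BC·BB·BC·BC·BC·BB·BC·BC
    A ↦ AB
    B ↦ BC
    C ↦ BB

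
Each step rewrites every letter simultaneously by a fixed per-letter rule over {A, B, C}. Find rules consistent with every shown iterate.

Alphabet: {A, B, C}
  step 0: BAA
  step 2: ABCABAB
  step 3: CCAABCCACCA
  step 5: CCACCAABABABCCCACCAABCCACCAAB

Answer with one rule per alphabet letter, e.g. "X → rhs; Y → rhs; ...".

  step 2 ⇒ step 3: ABCABAB ⇒ C·CA·AB·C·CA·C·CA
    A ↦ C
    B ↦ CA
    C ↦ AB

A->C, B->CA, C->AB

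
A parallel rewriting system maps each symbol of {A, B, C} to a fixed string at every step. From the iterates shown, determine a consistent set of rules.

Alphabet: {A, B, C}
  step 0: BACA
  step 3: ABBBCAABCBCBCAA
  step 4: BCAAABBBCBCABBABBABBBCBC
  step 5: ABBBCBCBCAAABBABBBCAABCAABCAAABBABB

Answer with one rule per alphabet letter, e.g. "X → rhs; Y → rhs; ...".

  step 4 ⇒ step 5: BCAAABBBCBCABBABBABBBCBC ⇒ A·BB·BC·BC·BC·A·A·A·BB·A·BB·BC·A·A·BC·A·A·BC·A·A·A·BB·A·BB
    A ↦ BC
    B ↦ A
    C ↦ BB

A->BC, B->A, C->BB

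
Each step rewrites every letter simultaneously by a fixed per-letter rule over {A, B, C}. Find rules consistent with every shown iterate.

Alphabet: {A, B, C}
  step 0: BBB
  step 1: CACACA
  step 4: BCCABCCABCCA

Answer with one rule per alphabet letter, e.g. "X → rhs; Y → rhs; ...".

  step 0 ⇒ step 1: BBB ⇒ CA·CA·CA
    B ↦ CA
    A ↦ C  (constrained at step 1)
    C ↦ B  (constrained at step 1)

A->C, B->CA, C->B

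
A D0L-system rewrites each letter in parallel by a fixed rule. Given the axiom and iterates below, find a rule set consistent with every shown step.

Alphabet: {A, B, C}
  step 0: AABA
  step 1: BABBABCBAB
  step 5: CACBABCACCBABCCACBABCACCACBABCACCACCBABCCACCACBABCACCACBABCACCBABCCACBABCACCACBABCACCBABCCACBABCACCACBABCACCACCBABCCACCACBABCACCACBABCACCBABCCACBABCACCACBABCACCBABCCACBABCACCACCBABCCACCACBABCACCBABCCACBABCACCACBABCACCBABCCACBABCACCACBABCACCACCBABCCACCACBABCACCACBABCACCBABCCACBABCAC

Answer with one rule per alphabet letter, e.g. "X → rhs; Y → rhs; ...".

  step 0 ⇒ step 1: AABA ⇒ BAB·BAB·C·BAB
    A ↦ BAB
    B ↦ C
    C ↦ CAC  (constrained at step 1)

A->BAB, B->C, C->CAC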